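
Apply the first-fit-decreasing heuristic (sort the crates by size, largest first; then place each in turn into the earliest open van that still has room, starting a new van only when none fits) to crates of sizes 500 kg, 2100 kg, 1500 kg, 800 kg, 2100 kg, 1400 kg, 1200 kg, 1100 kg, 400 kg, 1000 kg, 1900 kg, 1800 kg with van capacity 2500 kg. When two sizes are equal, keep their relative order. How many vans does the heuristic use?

7

Sorted descending: 2100, 2100, 1900, 1800, 1500, 1400, 1200, 1100, 1000, 800, 500, 400.
  2100 → van 1 (new)  [load 2100/2500]
  2100 → van 2 (new)  [load 2100/2500]
  1900 → van 3 (new)  [load 1900/2500]
  1800 → van 4 (new)  [load 1800/2500]
  1500 → van 5 (new)  [load 1500/2500]
  1400 → van 6 (new)  [load 1400/2500]
  1200 → van 7 (new)  [load 1200/2500]
  1100 → van 6  [load 2500/2500]
  1000 → van 5  [load 2500/2500]
  800 → van 7  [load 2000/2500]
  500 → van 3  [load 2400/2500]
  400 → van 1  [load 2500/2500]
7 vans opened.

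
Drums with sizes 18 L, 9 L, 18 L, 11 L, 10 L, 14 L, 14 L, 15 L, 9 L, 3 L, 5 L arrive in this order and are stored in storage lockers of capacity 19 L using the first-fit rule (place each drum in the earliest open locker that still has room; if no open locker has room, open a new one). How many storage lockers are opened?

8

  18 → locker 1 (new)  [load 18/19]
  9 → locker 2 (new)  [load 9/19]
  18 → locker 3 (new)  [load 18/19]
  11 → locker 4 (new)  [load 11/19]
  10 → locker 2  [load 19/19]
  14 → locker 5 (new)  [load 14/19]
  14 → locker 6 (new)  [load 14/19]
  15 → locker 7 (new)  [load 15/19]
  9 → locker 8 (new)  [load 9/19]
  3 → locker 4  [load 14/19]
  5 → locker 4  [load 19/19]
8 storage lockers opened.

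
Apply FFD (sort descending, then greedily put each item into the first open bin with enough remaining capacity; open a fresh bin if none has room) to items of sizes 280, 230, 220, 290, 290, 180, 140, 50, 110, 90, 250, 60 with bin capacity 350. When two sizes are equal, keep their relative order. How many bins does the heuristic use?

Sorted descending: 290, 290, 280, 250, 230, 220, 180, 140, 110, 90, 60, 50.
  290 → bin 1 (new)  [load 290/350]
  290 → bin 2 (new)  [load 290/350]
  280 → bin 3 (new)  [load 280/350]
  250 → bin 4 (new)  [load 250/350]
  230 → bin 5 (new)  [load 230/350]
  220 → bin 6 (new)  [load 220/350]
  180 → bin 7 (new)  [load 180/350]
  140 → bin 7  [load 320/350]
  110 → bin 5  [load 340/350]
  90 → bin 4  [load 340/350]
  60 → bin 1  [load 350/350]
  50 → bin 2  [load 340/350]
7 bins opened.

7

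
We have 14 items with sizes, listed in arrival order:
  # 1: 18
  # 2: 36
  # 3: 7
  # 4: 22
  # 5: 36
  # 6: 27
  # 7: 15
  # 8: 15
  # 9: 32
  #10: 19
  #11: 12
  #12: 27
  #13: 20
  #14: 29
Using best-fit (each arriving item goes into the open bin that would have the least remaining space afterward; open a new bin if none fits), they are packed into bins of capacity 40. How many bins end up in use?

  18 → bin 1 (new)  [load 18/40]
  36 → bin 2 (new)  [load 36/40]
  7 → bin 1  [load 25/40]
  22 → bin 3 (new)  [load 22/40]
  36 → bin 4 (new)  [load 36/40]
  27 → bin 5 (new)  [load 27/40]
  15 → bin 1  [load 40/40]
  15 → bin 3  [load 37/40]
  32 → bin 6 (new)  [load 32/40]
  19 → bin 7 (new)  [load 19/40]
  12 → bin 5  [load 39/40]
  27 → bin 8 (new)  [load 27/40]
  20 → bin 7  [load 39/40]
  29 → bin 9 (new)  [load 29/40]
9 bins opened.

9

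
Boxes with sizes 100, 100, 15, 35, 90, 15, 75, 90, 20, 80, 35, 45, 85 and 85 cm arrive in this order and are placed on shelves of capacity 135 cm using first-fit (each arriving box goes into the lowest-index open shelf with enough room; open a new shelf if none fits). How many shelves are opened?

  100 → shelf 1 (new)  [load 100/135]
  100 → shelf 2 (new)  [load 100/135]
  15 → shelf 1  [load 115/135]
  35 → shelf 2  [load 135/135]
  90 → shelf 3 (new)  [load 90/135]
  15 → shelf 1  [load 130/135]
  75 → shelf 4 (new)  [load 75/135]
  90 → shelf 5 (new)  [load 90/135]
  20 → shelf 3  [load 110/135]
  80 → shelf 6 (new)  [load 80/135]
  35 → shelf 4  [load 110/135]
  45 → shelf 5  [load 135/135]
  85 → shelf 7 (new)  [load 85/135]
  85 → shelf 8 (new)  [load 85/135]
8 shelves opened.

8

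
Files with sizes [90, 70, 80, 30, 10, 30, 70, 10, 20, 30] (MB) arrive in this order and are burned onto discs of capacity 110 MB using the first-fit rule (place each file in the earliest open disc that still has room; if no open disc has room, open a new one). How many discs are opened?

  90 → disc 1 (new)  [load 90/110]
  70 → disc 2 (new)  [load 70/110]
  80 → disc 3 (new)  [load 80/110]
  30 → disc 2  [load 100/110]
  10 → disc 1  [load 100/110]
  30 → disc 3  [load 110/110]
  70 → disc 4 (new)  [load 70/110]
  10 → disc 1  [load 110/110]
  20 → disc 4  [load 90/110]
  30 → disc 5 (new)  [load 30/110]
5 discs opened.

5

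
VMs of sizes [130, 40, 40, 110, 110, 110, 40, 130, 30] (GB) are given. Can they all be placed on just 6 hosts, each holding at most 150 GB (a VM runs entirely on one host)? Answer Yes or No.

A valid assignment using 6 hosts:
  host 1: 130 = 130
  host 2: 130 = 130
  host 3: 110 + 40 = 150
  host 4: 110 + 40 = 150
  host 5: 110 + 40 = 150
  host 6: 30 = 30
Every load is within 150 GB, so 6 hosts suffice.

Yes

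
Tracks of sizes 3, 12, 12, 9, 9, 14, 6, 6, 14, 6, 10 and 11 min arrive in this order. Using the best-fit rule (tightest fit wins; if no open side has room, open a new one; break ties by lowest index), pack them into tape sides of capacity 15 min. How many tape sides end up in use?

  3 → side 1 (new)  [load 3/15]
  12 → side 1  [load 15/15]
  12 → side 2 (new)  [load 12/15]
  9 → side 3 (new)  [load 9/15]
  9 → side 4 (new)  [load 9/15]
  14 → side 5 (new)  [load 14/15]
  6 → side 3  [load 15/15]
  6 → side 4  [load 15/15]
  14 → side 6 (new)  [load 14/15]
  6 → side 7 (new)  [load 6/15]
  10 → side 8 (new)  [load 10/15]
  11 → side 9 (new)  [load 11/15]
9 tape sides opened.

9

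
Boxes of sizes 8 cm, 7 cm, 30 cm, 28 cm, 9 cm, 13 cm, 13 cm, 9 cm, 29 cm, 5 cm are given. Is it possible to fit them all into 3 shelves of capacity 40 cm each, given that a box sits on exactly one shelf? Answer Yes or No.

Total = 151 cm; ⌈151/40⌉ = 4.
At least 4 shelves are required, but only 3 are allowed.

No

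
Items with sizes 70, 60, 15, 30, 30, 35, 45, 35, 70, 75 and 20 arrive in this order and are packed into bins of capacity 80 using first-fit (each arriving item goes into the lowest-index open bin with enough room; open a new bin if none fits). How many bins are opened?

  70 → bin 1 (new)  [load 70/80]
  60 → bin 2 (new)  [load 60/80]
  15 → bin 2  [load 75/80]
  30 → bin 3 (new)  [load 30/80]
  30 → bin 3  [load 60/80]
  35 → bin 4 (new)  [load 35/80]
  45 → bin 4  [load 80/80]
  35 → bin 5 (new)  [load 35/80]
  70 → bin 6 (new)  [load 70/80]
  75 → bin 7 (new)  [load 75/80]
  20 → bin 3  [load 80/80]
7 bins opened.

7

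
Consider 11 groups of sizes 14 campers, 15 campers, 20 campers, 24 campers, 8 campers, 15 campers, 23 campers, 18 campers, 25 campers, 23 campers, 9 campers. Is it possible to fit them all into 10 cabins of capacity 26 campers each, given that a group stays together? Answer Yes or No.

A valid assignment using 9 cabins:
  cabin 1: 25 = 25
  cabin 2: 24 = 24
  cabin 3: 23 = 23
  cabin 4: 23 = 23
  cabin 5: 20 = 20
  cabin 6: 18 + 8 = 26
  cabin 7: 15 + 9 = 24
  cabin 8: 15 = 15
  cabin 9: 14 = 14
That uses only 9 ≤ 10, so 10 cabins are enough.

Yes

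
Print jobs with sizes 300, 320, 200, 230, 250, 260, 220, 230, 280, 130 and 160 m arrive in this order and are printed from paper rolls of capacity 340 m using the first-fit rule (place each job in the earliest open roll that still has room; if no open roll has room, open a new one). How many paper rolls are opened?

10

  300 → roll 1 (new)  [load 300/340]
  320 → roll 2 (new)  [load 320/340]
  200 → roll 3 (new)  [load 200/340]
  230 → roll 4 (new)  [load 230/340]
  250 → roll 5 (new)  [load 250/340]
  260 → roll 6 (new)  [load 260/340]
  220 → roll 7 (new)  [load 220/340]
  230 → roll 8 (new)  [load 230/340]
  280 → roll 9 (new)  [load 280/340]
  130 → roll 3  [load 330/340]
  160 → roll 10 (new)  [load 160/340]
10 paper rolls opened.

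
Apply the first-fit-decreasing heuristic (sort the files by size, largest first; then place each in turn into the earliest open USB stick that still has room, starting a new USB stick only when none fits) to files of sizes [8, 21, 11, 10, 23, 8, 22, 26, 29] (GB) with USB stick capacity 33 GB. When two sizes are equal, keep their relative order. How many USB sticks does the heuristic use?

6

Sorted descending: 29, 26, 23, 22, 21, 11, 10, 8, 8.
  29 → USB stick 1 (new)  [load 29/33]
  26 → USB stick 2 (new)  [load 26/33]
  23 → USB stick 3 (new)  [load 23/33]
  22 → USB stick 4 (new)  [load 22/33]
  21 → USB stick 5 (new)  [load 21/33]
  11 → USB stick 4  [load 33/33]
  10 → USB stick 3  [load 33/33]
  8 → USB stick 5  [load 29/33]
  8 → USB stick 6 (new)  [load 8/33]
6 USB sticks opened.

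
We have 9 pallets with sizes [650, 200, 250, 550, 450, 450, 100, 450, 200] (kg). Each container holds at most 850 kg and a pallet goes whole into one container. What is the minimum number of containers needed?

Total = 650 + 550 + 450 + 450 + 450 + 250 + 200 + 200 + 100 = 3300 kg.
Lower bound: ⌈3300/850⌉ = 4 containers.
Also, 5 pallets each exceed 425 kg, and no two of those can share a container, so at least 5 containers are needed.
A packing using 5 containers:
  container 1: 650 + 200 = 850
  container 2: 550 + 250 = 800
  container 3: 450 + 200 + 100 = 750
  container 4: 450 = 450
  container 5: 450 = 450
This matches the lower bound, so 5 is optimal.

5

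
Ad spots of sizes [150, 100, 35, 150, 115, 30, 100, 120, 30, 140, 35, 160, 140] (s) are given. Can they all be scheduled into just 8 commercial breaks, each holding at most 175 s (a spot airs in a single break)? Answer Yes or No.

Total = 1305 s; ⌈1305/175⌉ = 8.
9 ad spots each exceed half the capacity and cannot share a break, forcing at least 9 commercial breaks.
At least 9 commercial breaks are required, but only 8 are allowed.

No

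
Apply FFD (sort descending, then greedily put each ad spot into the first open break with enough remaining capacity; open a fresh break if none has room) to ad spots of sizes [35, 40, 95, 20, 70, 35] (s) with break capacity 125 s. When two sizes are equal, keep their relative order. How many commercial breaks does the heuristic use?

Sorted descending: 95, 70, 40, 35, 35, 20.
  95 → break 1 (new)  [load 95/125]
  70 → break 2 (new)  [load 70/125]
  40 → break 2  [load 110/125]
  35 → break 3 (new)  [load 35/125]
  35 → break 3  [load 70/125]
  20 → break 1  [load 115/125]
3 commercial breaks opened.

3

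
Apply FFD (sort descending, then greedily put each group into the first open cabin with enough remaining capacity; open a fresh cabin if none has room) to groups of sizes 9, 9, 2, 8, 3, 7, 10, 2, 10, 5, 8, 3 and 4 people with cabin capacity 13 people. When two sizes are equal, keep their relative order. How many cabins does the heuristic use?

Sorted descending: 10, 10, 9, 9, 8, 8, 7, 5, 4, 3, 3, 2, 2.
  10 → cabin 1 (new)  [load 10/13]
  10 → cabin 2 (new)  [load 10/13]
  9 → cabin 3 (new)  [load 9/13]
  9 → cabin 4 (new)  [load 9/13]
  8 → cabin 5 (new)  [load 8/13]
  8 → cabin 6 (new)  [load 8/13]
  7 → cabin 7 (new)  [load 7/13]
  5 → cabin 5  [load 13/13]
  4 → cabin 3  [load 13/13]
  3 → cabin 1  [load 13/13]
  3 → cabin 2  [load 13/13]
  2 → cabin 4  [load 11/13]
  2 → cabin 4  [load 13/13]
7 cabins opened.

7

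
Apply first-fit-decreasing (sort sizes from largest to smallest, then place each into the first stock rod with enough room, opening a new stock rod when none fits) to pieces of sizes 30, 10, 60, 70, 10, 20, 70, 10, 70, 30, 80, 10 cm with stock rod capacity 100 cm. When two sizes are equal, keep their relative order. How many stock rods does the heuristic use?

Sorted descending: 80, 70, 70, 70, 60, 30, 30, 20, 10, 10, 10, 10.
  80 → stock rod 1 (new)  [load 80/100]
  70 → stock rod 2 (new)  [load 70/100]
  70 → stock rod 3 (new)  [load 70/100]
  70 → stock rod 4 (new)  [load 70/100]
  60 → stock rod 5 (new)  [load 60/100]
  30 → stock rod 2  [load 100/100]
  30 → stock rod 3  [load 100/100]
  20 → stock rod 1  [load 100/100]
  10 → stock rod 4  [load 80/100]
  10 → stock rod 4  [load 90/100]
  10 → stock rod 4  [load 100/100]
  10 → stock rod 5  [load 70/100]
5 stock rods opened.

5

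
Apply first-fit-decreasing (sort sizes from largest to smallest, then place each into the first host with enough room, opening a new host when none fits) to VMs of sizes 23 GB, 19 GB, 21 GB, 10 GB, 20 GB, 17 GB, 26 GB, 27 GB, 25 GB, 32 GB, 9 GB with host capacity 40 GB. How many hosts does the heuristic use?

7

Sorted descending: 32, 27, 26, 25, 23, 21, 20, 19, 17, 10, 9.
  32 → host 1 (new)  [load 32/40]
  27 → host 2 (new)  [load 27/40]
  26 → host 3 (new)  [load 26/40]
  25 → host 4 (new)  [load 25/40]
  23 → host 5 (new)  [load 23/40]
  21 → host 6 (new)  [load 21/40]
  20 → host 7 (new)  [load 20/40]
  19 → host 6  [load 40/40]
  17 → host 5  [load 40/40]
  10 → host 2  [load 37/40]
  9 → host 3  [load 35/40]
7 hosts opened.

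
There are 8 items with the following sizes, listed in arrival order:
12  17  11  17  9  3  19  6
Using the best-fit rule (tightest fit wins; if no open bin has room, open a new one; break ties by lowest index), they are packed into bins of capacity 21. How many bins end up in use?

  12 → bin 1 (new)  [load 12/21]
  17 → bin 2 (new)  [load 17/21]
  11 → bin 3 (new)  [load 11/21]
  17 → bin 4 (new)  [load 17/21]
  9 → bin 1  [load 21/21]
  3 → bin 2  [load 20/21]
  19 → bin 5 (new)  [load 19/21]
  6 → bin 3  [load 17/21]
5 bins opened.

5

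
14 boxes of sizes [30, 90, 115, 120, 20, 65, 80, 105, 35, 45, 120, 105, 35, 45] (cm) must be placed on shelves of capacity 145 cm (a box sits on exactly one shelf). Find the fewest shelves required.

Total = 120 + 120 + 115 + 105 + 105 + 90 + 80 + 65 + 45 + 45 + 35 + 35 + 30 + 20 = 1010 cm.
Lower bound: ⌈1010/145⌉ = 7 shelves.
A packing using 8 shelves:
  shelf 1: 120 + 20 = 140
  shelf 2: 120 = 120
  shelf 3: 115 + 30 = 145
  shelf 4: 105 + 35 = 140
  shelf 5: 105 + 35 = 140
  shelf 6: 90 + 45 = 135
  shelf 7: 80 + 65 = 145
  shelf 8: 45 = 45
No arrangement into 7 shelves stays within capacity, so 8 is optimal.

8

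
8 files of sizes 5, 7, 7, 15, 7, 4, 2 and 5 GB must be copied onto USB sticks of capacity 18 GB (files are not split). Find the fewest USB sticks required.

3

Total = 15 + 7 + 7 + 7 + 5 + 5 + 4 + 2 = 52 GB.
Lower bound: ⌈52/18⌉ = 3 USB sticks.
A packing using 3 USB sticks:
  USB stick 1: 15 + 2 = 17
  USB stick 2: 7 + 7 + 4 = 18
  USB stick 3: 7 + 5 + 5 = 17
This matches the lower bound, so 3 is optimal.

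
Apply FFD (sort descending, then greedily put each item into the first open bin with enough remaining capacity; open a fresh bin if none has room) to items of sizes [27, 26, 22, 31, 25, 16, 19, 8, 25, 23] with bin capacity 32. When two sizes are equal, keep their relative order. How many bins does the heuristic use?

9

Sorted descending: 31, 27, 26, 25, 25, 23, 22, 19, 16, 8.
  31 → bin 1 (new)  [load 31/32]
  27 → bin 2 (new)  [load 27/32]
  26 → bin 3 (new)  [load 26/32]
  25 → bin 4 (new)  [load 25/32]
  25 → bin 5 (new)  [load 25/32]
  23 → bin 6 (new)  [load 23/32]
  22 → bin 7 (new)  [load 22/32]
  19 → bin 8 (new)  [load 19/32]
  16 → bin 9 (new)  [load 16/32]
  8 → bin 6  [load 31/32]
9 bins opened.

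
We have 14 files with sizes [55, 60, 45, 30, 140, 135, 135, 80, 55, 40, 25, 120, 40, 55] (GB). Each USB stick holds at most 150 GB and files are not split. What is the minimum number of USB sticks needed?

Total = 140 + 135 + 135 + 120 + 80 + 60 + 55 + 55 + 55 + 45 + 40 + 40 + 30 + 25 = 1015 GB.
Lower bound: ⌈1015/150⌉ = 7 USB sticks.
A packing using 8 USB sticks:
  USB stick 1: 140 = 140
  USB stick 2: 135 = 135
  USB stick 3: 135 = 135
  USB stick 4: 120 + 30 = 150
  USB stick 5: 80 + 60 = 140
  USB stick 6: 55 + 55 + 40 = 150
  USB stick 7: 55 + 45 + 40 = 140
  USB stick 8: 25 = 25
No arrangement into 7 USB sticks stays within capacity, so 8 is optimal.

8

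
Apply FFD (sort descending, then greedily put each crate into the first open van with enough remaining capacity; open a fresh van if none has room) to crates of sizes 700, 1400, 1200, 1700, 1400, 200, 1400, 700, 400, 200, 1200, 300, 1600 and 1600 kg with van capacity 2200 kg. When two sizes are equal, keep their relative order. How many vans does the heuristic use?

8

Sorted descending: 1700, 1600, 1600, 1400, 1400, 1400, 1200, 1200, 700, 700, 400, 300, 200, 200.
  1700 → van 1 (new)  [load 1700/2200]
  1600 → van 2 (new)  [load 1600/2200]
  1600 → van 3 (new)  [load 1600/2200]
  1400 → van 4 (new)  [load 1400/2200]
  1400 → van 5 (new)  [load 1400/2200]
  1400 → van 6 (new)  [load 1400/2200]
  1200 → van 7 (new)  [load 1200/2200]
  1200 → van 8 (new)  [load 1200/2200]
  700 → van 4  [load 2100/2200]
  700 → van 5  [load 2100/2200]
  400 → van 1  [load 2100/2200]
  300 → van 2  [load 1900/2200]
  200 → van 2  [load 2100/2200]
  200 → van 3  [load 1800/2200]
8 vans opened.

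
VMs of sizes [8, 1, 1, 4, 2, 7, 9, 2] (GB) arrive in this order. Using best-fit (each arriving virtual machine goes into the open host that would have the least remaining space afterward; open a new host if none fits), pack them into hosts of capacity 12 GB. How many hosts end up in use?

  8 → host 1 (new)  [load 8/12]
  1 → host 1  [load 9/12]
  1 → host 1  [load 10/12]
  4 → host 2 (new)  [load 4/12]
  2 → host 1  [load 12/12]
  7 → host 2  [load 11/12]
  9 → host 3 (new)  [load 9/12]
  2 → host 3  [load 11/12]
3 hosts opened.

3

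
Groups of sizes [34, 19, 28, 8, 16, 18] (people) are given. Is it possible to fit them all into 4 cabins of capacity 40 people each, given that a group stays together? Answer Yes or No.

Yes

A valid assignment using 4 cabins:
  cabin 1: 34 = 34
  cabin 2: 28 + 8 = 36
  cabin 3: 19 + 18 = 37
  cabin 4: 16 = 16
Every load is within 40 people, so 4 cabins suffice.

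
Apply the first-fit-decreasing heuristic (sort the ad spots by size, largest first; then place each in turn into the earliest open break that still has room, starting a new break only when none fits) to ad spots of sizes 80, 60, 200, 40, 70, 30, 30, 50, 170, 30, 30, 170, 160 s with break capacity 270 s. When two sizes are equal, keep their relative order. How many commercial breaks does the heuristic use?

Sorted descending: 200, 170, 170, 160, 80, 70, 60, 50, 40, 30, 30, 30, 30.
  200 → break 1 (new)  [load 200/270]
  170 → break 2 (new)  [load 170/270]
  170 → break 3 (new)  [load 170/270]
  160 → break 4 (new)  [load 160/270]
  80 → break 2  [load 250/270]
  70 → break 1  [load 270/270]
  60 → break 3  [load 230/270]
  50 → break 4  [load 210/270]
  40 → break 3  [load 270/270]
  30 → break 4  [load 240/270]
  30 → break 4  [load 270/270]
  30 → break 5 (new)  [load 30/270]
  30 → break 5  [load 60/270]
5 commercial breaks opened.

5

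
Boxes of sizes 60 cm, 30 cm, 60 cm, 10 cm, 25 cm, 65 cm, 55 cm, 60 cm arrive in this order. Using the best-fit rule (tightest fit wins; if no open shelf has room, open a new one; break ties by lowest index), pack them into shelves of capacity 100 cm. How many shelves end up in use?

  60 → shelf 1 (new)  [load 60/100]
  30 → shelf 1  [load 90/100]
  60 → shelf 2 (new)  [load 60/100]
  10 → shelf 1  [load 100/100]
  25 → shelf 2  [load 85/100]
  65 → shelf 3 (new)  [load 65/100]
  55 → shelf 4 (new)  [load 55/100]
  60 → shelf 5 (new)  [load 60/100]
5 shelves opened.

5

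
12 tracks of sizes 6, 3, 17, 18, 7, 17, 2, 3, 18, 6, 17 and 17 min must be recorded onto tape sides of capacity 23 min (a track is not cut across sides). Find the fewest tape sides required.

Total = 18 + 18 + 17 + 17 + 17 + 17 + 7 + 6 + 6 + 3 + 3 + 2 = 131 min.
Lower bound: ⌈131/23⌉ = 6 tape sides.
A packing using 7 tape sides:
  side 1: 18 + 3 + 2 = 23
  side 2: 18 + 3 = 21
  side 3: 17 + 6 = 23
  side 4: 17 + 6 = 23
  side 5: 17 = 17
  side 6: 17 = 17
  side 7: 7 = 7
No arrangement into 6 tape sides stays within capacity, so 7 is optimal.

7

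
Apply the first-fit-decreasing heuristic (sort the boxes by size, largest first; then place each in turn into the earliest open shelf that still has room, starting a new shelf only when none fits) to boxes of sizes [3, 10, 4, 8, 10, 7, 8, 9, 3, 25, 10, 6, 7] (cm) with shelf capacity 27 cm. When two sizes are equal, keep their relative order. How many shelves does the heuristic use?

Sorted descending: 25, 10, 10, 10, 9, 8, 8, 7, 7, 6, 4, 3, 3.
  25 → shelf 1 (new)  [load 25/27]
  10 → shelf 2 (new)  [load 10/27]
  10 → shelf 2  [load 20/27]
  10 → shelf 3 (new)  [load 10/27]
  9 → shelf 3  [load 19/27]
  8 → shelf 3  [load 27/27]
  8 → shelf 4 (new)  [load 8/27]
  7 → shelf 2  [load 27/27]
  7 → shelf 4  [load 15/27]
  6 → shelf 4  [load 21/27]
  4 → shelf 4  [load 25/27]
  3 → shelf 5 (new)  [load 3/27]
  3 → shelf 5  [load 6/27]
5 shelves opened.

5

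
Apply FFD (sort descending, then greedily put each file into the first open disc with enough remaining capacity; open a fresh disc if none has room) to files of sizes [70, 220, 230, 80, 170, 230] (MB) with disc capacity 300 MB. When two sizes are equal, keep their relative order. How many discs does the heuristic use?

Sorted descending: 230, 230, 220, 170, 80, 70.
  230 → disc 1 (new)  [load 230/300]
  230 → disc 2 (new)  [load 230/300]
  220 → disc 3 (new)  [load 220/300]
  170 → disc 4 (new)  [load 170/300]
  80 → disc 3  [load 300/300]
  70 → disc 1  [load 300/300]
4 discs opened.

4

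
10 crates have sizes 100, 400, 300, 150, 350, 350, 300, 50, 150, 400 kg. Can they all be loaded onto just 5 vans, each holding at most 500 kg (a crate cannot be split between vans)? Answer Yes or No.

Total = 2550 kg; ⌈2550/500⌉ = 6.
At least 6 vans are required, but only 5 are allowed.

No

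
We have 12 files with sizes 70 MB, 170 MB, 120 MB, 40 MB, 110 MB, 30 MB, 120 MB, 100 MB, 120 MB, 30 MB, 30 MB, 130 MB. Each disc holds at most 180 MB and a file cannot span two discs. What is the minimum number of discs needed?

7

Total = 170 + 130 + 120 + 120 + 120 + 110 + 100 + 70 + 40 + 30 + 30 + 30 = 1070 MB.
Lower bound: ⌈1070/180⌉ = 6 discs.
Also, 7 files each exceed 90 MB, and no two of those can share a disc, so at least 7 discs are needed.
A packing using 7 discs:
  disc 1: 170 = 170
  disc 2: 130 + 40 = 170
  disc 3: 120 + 30 + 30 = 180
  disc 4: 120 + 30 = 150
  disc 5: 120 = 120
  disc 6: 110 + 70 = 180
  disc 7: 100 = 100
This matches the lower bound, so 7 is optimal.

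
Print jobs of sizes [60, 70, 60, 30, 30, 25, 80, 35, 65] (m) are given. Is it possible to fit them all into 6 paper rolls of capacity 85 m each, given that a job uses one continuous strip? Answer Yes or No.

No

Total = 455 m; ⌈455/85⌉ = 6.
The bound of 6 does not rule out 6, but exhaustive search shows no assignment into 6 paper rolls of capacity 85 m exists — the minimum is 7.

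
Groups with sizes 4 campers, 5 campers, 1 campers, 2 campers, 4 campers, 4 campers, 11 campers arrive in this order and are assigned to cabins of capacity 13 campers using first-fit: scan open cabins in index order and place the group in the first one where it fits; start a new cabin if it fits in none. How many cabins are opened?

  4 → cabin 1 (new)  [load 4/13]
  5 → cabin 1  [load 9/13]
  1 → cabin 1  [load 10/13]
  2 → cabin 1  [load 12/13]
  4 → cabin 2 (new)  [load 4/13]
  4 → cabin 2  [load 8/13]
  11 → cabin 3 (new)  [load 11/13]
3 cabins opened.

3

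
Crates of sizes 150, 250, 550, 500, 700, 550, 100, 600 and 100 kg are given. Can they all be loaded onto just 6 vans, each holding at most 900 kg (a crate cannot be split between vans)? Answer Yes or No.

Yes

A valid assignment using 5 vans:
  van 1: 700 + 150 = 850
  van 2: 600 + 250 = 850
  van 3: 550 + 100 + 100 = 750
  van 4: 550 = 550
  van 5: 500 = 500
That uses only 5 ≤ 6, so 6 vans are enough.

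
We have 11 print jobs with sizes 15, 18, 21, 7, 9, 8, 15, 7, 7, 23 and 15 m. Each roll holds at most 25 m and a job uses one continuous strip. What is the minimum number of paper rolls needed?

7

Total = 23 + 21 + 18 + 15 + 15 + 15 + 9 + 8 + 7 + 7 + 7 = 145 m.
Lower bound: ⌈145/25⌉ = 6 paper rolls.
A packing using 7 paper rolls:
  roll 1: 23 = 23
  roll 2: 21 = 21
  roll 3: 18 + 7 = 25
  roll 4: 15 + 9 = 24
  roll 5: 15 + 8 = 23
  roll 6: 15 + 7 = 22
  roll 7: 7 = 7
No arrangement into 6 paper rolls stays within capacity, so 7 is optimal.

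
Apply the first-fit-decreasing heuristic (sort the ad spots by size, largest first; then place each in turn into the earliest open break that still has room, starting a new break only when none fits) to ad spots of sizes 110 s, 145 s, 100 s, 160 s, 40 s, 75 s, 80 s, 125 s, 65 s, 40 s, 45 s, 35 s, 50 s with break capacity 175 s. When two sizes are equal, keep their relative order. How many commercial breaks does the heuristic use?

7

Sorted descending: 160, 145, 125, 110, 100, 80, 75, 65, 50, 45, 40, 40, 35.
  160 → break 1 (new)  [load 160/175]
  145 → break 2 (new)  [load 145/175]
  125 → break 3 (new)  [load 125/175]
  110 → break 4 (new)  [load 110/175]
  100 → break 5 (new)  [load 100/175]
  80 → break 6 (new)  [load 80/175]
  75 → break 5  [load 175/175]
  65 → break 4  [load 175/175]
  50 → break 3  [load 175/175]
  45 → break 6  [load 125/175]
  40 → break 6  [load 165/175]
  40 → break 7 (new)  [load 40/175]
  35 → break 7  [load 75/175]
7 commercial breaks opened.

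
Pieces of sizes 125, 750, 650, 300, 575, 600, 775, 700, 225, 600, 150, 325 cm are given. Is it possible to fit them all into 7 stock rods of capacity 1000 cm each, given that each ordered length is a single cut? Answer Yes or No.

A valid assignment using 7 stock rods:
  stock rod 1: 775 + 225 = 1000
  stock rod 2: 750 + 150 = 900
  stock rod 3: 700 + 300 = 1000
  stock rod 4: 650 + 325 = 975
  stock rod 5: 600 + 125 = 725
  stock rod 6: 600 = 600
  stock rod 7: 575 = 575
Every load is within 1000 cm, so 7 stock rods suffice.

Yes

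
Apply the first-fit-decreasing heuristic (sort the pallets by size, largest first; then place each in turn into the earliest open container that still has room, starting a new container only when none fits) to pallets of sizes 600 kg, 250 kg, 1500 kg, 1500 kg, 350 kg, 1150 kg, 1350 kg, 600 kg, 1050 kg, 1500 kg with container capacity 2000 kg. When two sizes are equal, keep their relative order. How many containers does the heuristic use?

Sorted descending: 1500, 1500, 1500, 1350, 1150, 1050, 600, 600, 350, 250.
  1500 → container 1 (new)  [load 1500/2000]
  1500 → container 2 (new)  [load 1500/2000]
  1500 → container 3 (new)  [load 1500/2000]
  1350 → container 4 (new)  [load 1350/2000]
  1150 → container 5 (new)  [load 1150/2000]
  1050 → container 6 (new)  [load 1050/2000]
  600 → container 4  [load 1950/2000]
  600 → container 5  [load 1750/2000]
  350 → container 1  [load 1850/2000]
  250 → container 2  [load 1750/2000]
6 containers opened.

6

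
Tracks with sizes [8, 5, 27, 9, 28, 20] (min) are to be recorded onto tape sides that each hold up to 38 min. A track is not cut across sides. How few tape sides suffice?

Total = 28 + 27 + 20 + 9 + 8 + 5 = 97 min.
Lower bound: ⌈97/38⌉ = 3 tape sides.
A packing using 3 tape sides:
  side 1: 28 + 9 = 37
  side 2: 27 + 8 = 35
  side 3: 20 + 5 = 25
This matches the lower bound, so 3 is optimal.

3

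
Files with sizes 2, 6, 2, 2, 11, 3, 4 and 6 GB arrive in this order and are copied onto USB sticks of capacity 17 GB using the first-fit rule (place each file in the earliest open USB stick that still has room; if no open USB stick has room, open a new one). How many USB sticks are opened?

  2 → USB stick 1 (new)  [load 2/17]
  6 → USB stick 1  [load 8/17]
  2 → USB stick 1  [load 10/17]
  2 → USB stick 1  [load 12/17]
  11 → USB stick 2 (new)  [load 11/17]
  3 → USB stick 1  [load 15/17]
  4 → USB stick 2  [load 15/17]
  6 → USB stick 3 (new)  [load 6/17]
3 USB sticks opened.

3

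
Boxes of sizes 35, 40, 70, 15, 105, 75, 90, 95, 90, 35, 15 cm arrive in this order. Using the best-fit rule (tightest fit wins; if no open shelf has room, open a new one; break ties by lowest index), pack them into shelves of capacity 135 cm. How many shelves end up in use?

  35 → shelf 1 (new)  [load 35/135]
  40 → shelf 1  [load 75/135]
  70 → shelf 2 (new)  [load 70/135]
  15 → shelf 1  [load 90/135]
  105 → shelf 3 (new)  [load 105/135]
  75 → shelf 4 (new)  [load 75/135]
  90 → shelf 5 (new)  [load 90/135]
  95 → shelf 6 (new)  [load 95/135]
  90 → shelf 7 (new)  [load 90/135]
  35 → shelf 6  [load 130/135]
  15 → shelf 3  [load 120/135]
7 shelves opened.

7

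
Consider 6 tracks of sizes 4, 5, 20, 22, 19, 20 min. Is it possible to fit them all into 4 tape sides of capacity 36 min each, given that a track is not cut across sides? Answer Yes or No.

A valid assignment using 4 tape sides:
  side 1: 22 + 5 + 4 = 31
  side 2: 20 = 20
  side 3: 20 = 20
  side 4: 19 = 19
Every load is within 36 min, so 4 tape sides suffice.

Yes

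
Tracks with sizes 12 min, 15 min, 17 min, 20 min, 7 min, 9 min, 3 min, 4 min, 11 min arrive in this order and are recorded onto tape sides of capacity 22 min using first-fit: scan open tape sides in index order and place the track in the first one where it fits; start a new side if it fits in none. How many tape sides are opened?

  12 → side 1 (new)  [load 12/22]
  15 → side 2 (new)  [load 15/22]
  17 → side 3 (new)  [load 17/22]
  20 → side 4 (new)  [load 20/22]
  7 → side 1  [load 19/22]
  9 → side 5 (new)  [load 9/22]
  3 → side 1  [load 22/22]
  4 → side 2  [load 19/22]
  11 → side 5  [load 20/22]
5 tape sides opened.

5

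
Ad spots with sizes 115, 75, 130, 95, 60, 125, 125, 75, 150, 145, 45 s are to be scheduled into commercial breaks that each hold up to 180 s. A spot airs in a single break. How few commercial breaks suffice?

8

Total = 150 + 145 + 130 + 125 + 125 + 115 + 95 + 75 + 75 + 60 + 45 = 1140 s.
Lower bound: ⌈1140/180⌉ = 7 commercial breaks.
A packing using 8 commercial breaks:
  break 1: 150 = 150
  break 2: 145 = 145
  break 3: 130 + 45 = 175
  break 4: 125 = 125
  break 5: 125 = 125
  break 6: 115 + 60 = 175
  break 7: 95 + 75 = 170
  break 8: 75 = 75
No arrangement into 7 commercial breaks stays within capacity, so 8 is optimal.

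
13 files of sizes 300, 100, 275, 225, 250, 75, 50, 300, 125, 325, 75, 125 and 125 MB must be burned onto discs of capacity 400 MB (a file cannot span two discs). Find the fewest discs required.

6

Total = 325 + 300 + 300 + 275 + 250 + 225 + 125 + 125 + 125 + 100 + 75 + 75 + 50 = 2350 MB.
Lower bound: ⌈2350/400⌉ = 6 discs.
A packing using 6 discs:
  disc 1: 325 + 75 = 400
  disc 2: 300 + 100 = 400
  disc 3: 300 + 75 = 375
  disc 4: 275 + 125 = 400
  disc 5: 250 + 125 = 375
  disc 6: 225 + 125 + 50 = 400
This matches the lower bound, so 6 is optimal.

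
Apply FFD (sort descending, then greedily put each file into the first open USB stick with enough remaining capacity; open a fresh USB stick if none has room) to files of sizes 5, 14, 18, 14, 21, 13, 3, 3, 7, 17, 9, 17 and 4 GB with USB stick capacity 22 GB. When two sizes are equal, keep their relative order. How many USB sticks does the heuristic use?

Sorted descending: 21, 18, 17, 17, 14, 14, 13, 9, 7, 5, 4, 3, 3.
  21 → USB stick 1 (new)  [load 21/22]
  18 → USB stick 2 (new)  [load 18/22]
  17 → USB stick 3 (new)  [load 17/22]
  17 → USB stick 4 (new)  [load 17/22]
  14 → USB stick 5 (new)  [load 14/22]
  14 → USB stick 6 (new)  [load 14/22]
  13 → USB stick 7 (new)  [load 13/22]
  9 → USB stick 7  [load 22/22]
  7 → USB stick 5  [load 21/22]
  5 → USB stick 3  [load 22/22]
  4 → USB stick 2  [load 22/22]
  3 → USB stick 4  [load 20/22]
  3 → USB stick 6  [load 17/22]
7 USB sticks opened.

7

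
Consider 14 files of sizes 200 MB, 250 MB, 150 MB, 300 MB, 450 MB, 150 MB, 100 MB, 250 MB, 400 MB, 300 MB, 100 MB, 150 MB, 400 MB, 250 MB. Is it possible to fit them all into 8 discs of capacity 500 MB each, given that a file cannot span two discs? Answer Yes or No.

A valid assignment using 8 discs:
  disc 1: 450 = 450
  disc 2: 400 + 100 = 500
  disc 3: 400 + 100 = 500
  disc 4: 300 + 200 = 500
  disc 5: 300 + 150 = 450
  disc 6: 250 + 250 = 500
  disc 7: 250 + 150 = 400
  disc 8: 150 = 150
Every load is within 500 MB, so 8 discs suffice.

Yes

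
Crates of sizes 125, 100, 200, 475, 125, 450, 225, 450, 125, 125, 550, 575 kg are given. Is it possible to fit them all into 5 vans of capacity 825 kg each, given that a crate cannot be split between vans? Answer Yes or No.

Yes

A valid assignment using 5 vans:
  van 1: 575 + 225 = 800
  van 2: 550 + 200 = 750
  van 3: 475 + 125 + 125 + 100 = 825
  van 4: 450 + 125 + 125 = 700
  van 5: 450 = 450
Every load is within 825 kg, so 5 vans suffice.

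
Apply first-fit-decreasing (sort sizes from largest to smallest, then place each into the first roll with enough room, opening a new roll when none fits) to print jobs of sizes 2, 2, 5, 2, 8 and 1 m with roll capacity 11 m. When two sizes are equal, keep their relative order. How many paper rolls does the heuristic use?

Sorted descending: 8, 5, 2, 2, 2, 1.
  8 → roll 1 (new)  [load 8/11]
  5 → roll 2 (new)  [load 5/11]
  2 → roll 1  [load 10/11]
  2 → roll 2  [load 7/11]
  2 → roll 2  [load 9/11]
  1 → roll 1  [load 11/11]
2 paper rolls opened.

2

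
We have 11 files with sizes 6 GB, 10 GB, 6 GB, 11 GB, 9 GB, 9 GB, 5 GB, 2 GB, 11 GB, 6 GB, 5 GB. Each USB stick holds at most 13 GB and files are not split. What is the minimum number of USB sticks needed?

Total = 11 + 11 + 10 + 9 + 9 + 6 + 6 + 6 + 5 + 5 + 2 = 80 GB.
Lower bound: ⌈80/13⌉ = 7 USB sticks.
A packing using 8 USB sticks:
  USB stick 1: 11 + 2 = 13
  USB stick 2: 11 = 11
  USB stick 3: 10 = 10
  USB stick 4: 9 = 9
  USB stick 5: 9 = 9
  USB stick 6: 6 + 6 = 12
  USB stick 7: 6 + 5 = 11
  USB stick 8: 5 = 5
No arrangement into 7 USB sticks stays within capacity, so 8 is optimal.

8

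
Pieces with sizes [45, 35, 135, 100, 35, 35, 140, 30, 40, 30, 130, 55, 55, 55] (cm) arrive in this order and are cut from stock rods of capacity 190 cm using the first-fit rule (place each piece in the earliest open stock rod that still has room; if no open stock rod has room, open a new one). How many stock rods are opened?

  45 → stock rod 1 (new)  [load 45/190]
  35 → stock rod 1  [load 80/190]
  135 → stock rod 2 (new)  [load 135/190]
  100 → stock rod 1  [load 180/190]
  35 → stock rod 2  [load 170/190]
  35 → stock rod 3 (new)  [load 35/190]
  140 → stock rod 3  [load 175/190]
  30 → stock rod 4 (new)  [load 30/190]
  40 → stock rod 4  [load 70/190]
  30 → stock rod 4  [load 100/190]
  130 → stock rod 5 (new)  [load 130/190]
  55 → stock rod 4  [load 155/190]
  55 → stock rod 5  [load 185/190]
  55 → stock rod 6 (new)  [load 55/190]
6 stock rods opened.

6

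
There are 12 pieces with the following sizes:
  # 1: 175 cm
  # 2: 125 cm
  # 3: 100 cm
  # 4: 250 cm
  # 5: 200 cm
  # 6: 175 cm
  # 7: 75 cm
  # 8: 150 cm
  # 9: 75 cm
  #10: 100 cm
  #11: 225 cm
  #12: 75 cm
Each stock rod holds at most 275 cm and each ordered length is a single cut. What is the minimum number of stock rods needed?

Total = 250 + 225 + 200 + 175 + 175 + 150 + 125 + 100 + 100 + 75 + 75 + 75 = 1725 cm.
Lower bound: ⌈1725/275⌉ = 7 stock rods.
A packing using 7 stock rods:
  stock rod 1: 250 = 250
  stock rod 2: 225 = 225
  stock rod 3: 200 + 75 = 275
  stock rod 4: 175 + 100 = 275
  stock rod 5: 175 + 100 = 275
  stock rod 6: 150 + 125 = 275
  stock rod 7: 75 + 75 = 150
This matches the lower bound, so 7 is optimal.

7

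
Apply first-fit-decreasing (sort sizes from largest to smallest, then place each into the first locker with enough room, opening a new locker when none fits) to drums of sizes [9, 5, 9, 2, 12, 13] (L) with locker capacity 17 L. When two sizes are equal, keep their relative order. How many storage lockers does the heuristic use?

Sorted descending: 13, 12, 9, 9, 5, 2.
  13 → locker 1 (new)  [load 13/17]
  12 → locker 2 (new)  [load 12/17]
  9 → locker 3 (new)  [load 9/17]
  9 → locker 4 (new)  [load 9/17]
  5 → locker 2  [load 17/17]
  2 → locker 1  [load 15/17]
4 storage lockers opened.

4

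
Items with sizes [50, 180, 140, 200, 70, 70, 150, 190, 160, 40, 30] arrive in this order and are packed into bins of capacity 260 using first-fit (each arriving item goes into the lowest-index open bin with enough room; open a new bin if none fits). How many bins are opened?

  50 → bin 1 (new)  [load 50/260]
  180 → bin 1  [load 230/260]
  140 → bin 2 (new)  [load 140/260]
  200 → bin 3 (new)  [load 200/260]
  70 → bin 2  [load 210/260]
  70 → bin 4 (new)  [load 70/260]
  150 → bin 4  [load 220/260]
  190 → bin 5 (new)  [load 190/260]
  160 → bin 6 (new)  [load 160/260]
  40 → bin 2  [load 250/260]
  30 → bin 1  [load 260/260]
6 bins opened.

6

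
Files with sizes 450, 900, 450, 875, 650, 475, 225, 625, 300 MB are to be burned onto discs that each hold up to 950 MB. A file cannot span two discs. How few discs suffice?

Total = 900 + 875 + 650 + 625 + 475 + 450 + 450 + 300 + 225 = 4950 MB.
Lower bound: ⌈4950/950⌉ = 6 discs.
A packing using 6 discs:
  disc 1: 900 = 900
  disc 2: 875 = 875
  disc 3: 650 + 300 = 950
  disc 4: 625 + 225 = 850
  disc 5: 475 + 450 = 925
  disc 6: 450 = 450
This matches the lower bound, so 6 is optimal.

6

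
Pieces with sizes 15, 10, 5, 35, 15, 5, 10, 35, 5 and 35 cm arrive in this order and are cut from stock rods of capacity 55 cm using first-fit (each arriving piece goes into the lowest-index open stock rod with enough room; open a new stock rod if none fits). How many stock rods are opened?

  15 → stock rod 1 (new)  [load 15/55]
  10 → stock rod 1  [load 25/55]
  5 → stock rod 1  [load 30/55]
  35 → stock rod 2 (new)  [load 35/55]
  15 → stock rod 1  [load 45/55]
  5 → stock rod 1  [load 50/55]
  10 → stock rod 2  [load 45/55]
  35 → stock rod 3 (new)  [load 35/55]
  5 → stock rod 1  [load 55/55]
  35 → stock rod 4 (new)  [load 35/55]
4 stock rods opened.

4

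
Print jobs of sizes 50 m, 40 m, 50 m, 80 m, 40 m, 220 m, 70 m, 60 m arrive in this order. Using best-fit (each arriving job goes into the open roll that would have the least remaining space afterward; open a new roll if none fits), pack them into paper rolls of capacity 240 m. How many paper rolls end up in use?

  50 → roll 1 (new)  [load 50/240]
  40 → roll 1  [load 90/240]
  50 → roll 1  [load 140/240]
  80 → roll 1  [load 220/240]
  40 → roll 2 (new)  [load 40/240]
  220 → roll 3 (new)  [load 220/240]
  70 → roll 2  [load 110/240]
  60 → roll 2  [load 170/240]
3 paper rolls opened.

3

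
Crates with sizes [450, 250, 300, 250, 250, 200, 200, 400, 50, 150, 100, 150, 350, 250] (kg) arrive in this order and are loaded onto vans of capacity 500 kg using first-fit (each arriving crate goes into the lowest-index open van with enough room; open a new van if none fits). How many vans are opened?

  450 → van 1 (new)  [load 450/500]
  250 → van 2 (new)  [load 250/500]
  300 → van 3 (new)  [load 300/500]
  250 → van 2  [load 500/500]
  250 → van 4 (new)  [load 250/500]
  200 → van 3  [load 500/500]
  200 → van 4  [load 450/500]
  400 → van 5 (new)  [load 400/500]
  50 → van 1  [load 500/500]
  150 → van 6 (new)  [load 150/500]
  100 → van 5  [load 500/500]
  150 → van 6  [load 300/500]
  350 → van 7 (new)  [load 350/500]
  250 → van 8 (new)  [load 250/500]
8 vans opened.

8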